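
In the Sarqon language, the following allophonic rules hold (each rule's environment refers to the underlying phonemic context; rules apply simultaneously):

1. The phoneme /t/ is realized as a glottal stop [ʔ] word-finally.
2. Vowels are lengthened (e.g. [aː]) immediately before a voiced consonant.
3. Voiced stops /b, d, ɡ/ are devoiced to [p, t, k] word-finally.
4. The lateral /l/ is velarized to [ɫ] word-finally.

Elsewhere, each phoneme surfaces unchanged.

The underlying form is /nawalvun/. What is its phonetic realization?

[naːwaːlvuːn]

/n/ (word-initial) is unaffected → [n].
/a/ (between /n/ and /w/): before a voiced consonant, so rule 2 applies → [aː].
/w/ — not in any rule's target class → [w].
/a/ (between /w/ and /l/): before a voiced consonant, so rule 2 applies → [aː].
/l/ (between /a/ and /v/) fails the environment for rule 4, so it stays [l].
/v/ (between /l/ and /u/): no rule targets it → [v].
Rule 2 applies to /u/ (between /v/ and /n/: before a voiced consonant) → [uː].
/n/ (word-final) is unaffected → [n].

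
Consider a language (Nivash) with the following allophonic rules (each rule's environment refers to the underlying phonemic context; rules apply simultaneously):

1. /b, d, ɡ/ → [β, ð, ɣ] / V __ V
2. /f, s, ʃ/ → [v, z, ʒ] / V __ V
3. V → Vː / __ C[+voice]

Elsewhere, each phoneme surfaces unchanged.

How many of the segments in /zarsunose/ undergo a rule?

Segments that undergo a rule: /a/ → [aː] (rule 3); /u/ → [uː] (rule 3); /s/ → [z] (rule 2).
All other segments surface unchanged.

3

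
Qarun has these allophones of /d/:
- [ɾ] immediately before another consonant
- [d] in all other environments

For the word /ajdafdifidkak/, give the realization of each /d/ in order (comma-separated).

[d], [d], [ɾ]

Occurrence 1 (position 3): no conditioning environment matches → elsewhere allophone [d].
Occurrence 2 (position 6): no conditioning environment matches → elsewhere allophone [d].
Occurrence 3 (position 10): immediately before another consonant → [ɾ].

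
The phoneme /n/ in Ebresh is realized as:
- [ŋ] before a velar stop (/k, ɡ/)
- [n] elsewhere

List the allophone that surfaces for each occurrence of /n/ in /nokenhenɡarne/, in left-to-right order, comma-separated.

Occurrence 1 (position 1): no conditioning environment matches → elsewhere allophone [n].
Occurrence 2 (position 5): no conditioning environment matches → elsewhere allophone [n].
Occurrence 3 (position 8): before a velar stop → [ŋ].
Occurrence 4 (position 12): no conditioning environment matches → elsewhere allophone [n].

[n], [n], [ŋ], [n]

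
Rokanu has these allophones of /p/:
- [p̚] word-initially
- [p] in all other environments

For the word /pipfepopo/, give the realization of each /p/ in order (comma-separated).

Occurrence 1 (position 1): word-initially → [p̚].
Occurrence 2 (position 3): no conditioning environment matches → elsewhere allophone [p].
Occurrence 3 (position 6): no conditioning environment matches → elsewhere allophone [p].
Occurrence 4 (position 8): no conditioning environment matches → elsewhere allophone [p].

[p̚], [p], [p], [p]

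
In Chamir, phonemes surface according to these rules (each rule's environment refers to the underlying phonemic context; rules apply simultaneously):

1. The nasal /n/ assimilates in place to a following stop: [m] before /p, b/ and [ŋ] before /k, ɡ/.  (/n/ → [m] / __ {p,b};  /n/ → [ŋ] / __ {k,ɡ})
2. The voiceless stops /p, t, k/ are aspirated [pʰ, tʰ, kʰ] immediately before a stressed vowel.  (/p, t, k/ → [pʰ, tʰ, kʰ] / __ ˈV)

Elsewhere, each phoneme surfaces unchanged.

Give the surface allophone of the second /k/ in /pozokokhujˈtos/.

/k/ (between /o/ and /h/) is in the target of rule 2 but the environment (immediately before a stressed vowel) is not met → [k].

[k]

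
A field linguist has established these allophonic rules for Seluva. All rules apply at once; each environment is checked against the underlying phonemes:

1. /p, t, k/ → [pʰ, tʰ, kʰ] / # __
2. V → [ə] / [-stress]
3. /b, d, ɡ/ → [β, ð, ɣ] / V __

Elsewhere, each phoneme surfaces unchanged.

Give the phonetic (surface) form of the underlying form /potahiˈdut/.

[pʰətəhəˈðut]

Rule 1 applies to /p/ (word-initial: word-initially) → [pʰ].
/o/ (between /p/ and /t/) occurs in an unstressed syllable → [ə] by rule 2.
/t/ (between /o/ and /a/) is in the target of rule 1 but the environment (word-initially) is not met → [t].
/a/ (between /t/ and /h/) occurs in an unstressed syllable → [ə] by rule 2.
/h/ stays [h].
Rule 2 applies to /i/ (between /h/ and /d/: in an unstressed syllable) → [ə].
/d/ meets the environment for rule 3 (immediately after a vowel) → [ð].
/u/ (between /d/ and /t/) is in the target of rule 2 but the environment (in an unstressed syllable) is not met → [u].
/t/ (word-final): rule 1 targets it, but not word-initially → unchanged [t].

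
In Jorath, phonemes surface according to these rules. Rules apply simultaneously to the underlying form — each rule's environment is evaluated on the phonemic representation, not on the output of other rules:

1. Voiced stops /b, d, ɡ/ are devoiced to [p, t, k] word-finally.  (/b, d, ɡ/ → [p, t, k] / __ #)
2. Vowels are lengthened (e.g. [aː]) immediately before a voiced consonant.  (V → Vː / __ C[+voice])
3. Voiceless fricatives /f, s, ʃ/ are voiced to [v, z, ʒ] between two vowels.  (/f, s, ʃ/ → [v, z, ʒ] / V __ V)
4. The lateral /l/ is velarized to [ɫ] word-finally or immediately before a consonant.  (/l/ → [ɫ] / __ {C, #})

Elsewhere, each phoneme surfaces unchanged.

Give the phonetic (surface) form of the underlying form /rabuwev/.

/r/ (word-initial): no rule targets it → [r].
Rule 2 applies to /a/ (between /r/ and /b/: before a voiced consonant) → [aː].
/b/ (between /a/ and /u/) is in the target of rule 1 but the environment (word-finally) is not met → [b].
/u/ (between /b/ and /w/): before a voiced consonant, so rule 2 applies → [uː].
/w/ stays [w].
/e/ — between /w/ and /v/, before a voiced consonant — surfaces as [eː] (rule 2).
/v/ stays [v].

[raːbuːweːv]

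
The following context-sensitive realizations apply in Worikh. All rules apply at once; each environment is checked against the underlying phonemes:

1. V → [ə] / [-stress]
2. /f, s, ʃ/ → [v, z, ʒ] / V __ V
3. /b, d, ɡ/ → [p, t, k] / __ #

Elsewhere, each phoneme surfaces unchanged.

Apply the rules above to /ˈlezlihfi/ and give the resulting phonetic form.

/e/ (between /l/ and /z/): rule 1 targets it, but not in an unstressed syllable → unchanged [e].
/i/ meets the environment for rule 1 (in an unstressed syllable) → [ə].
/f/ (between /h/ and /i/) is in the target of rule 2 but the environment (between two vowels) is not met → [f].
/i/ (word-final) occurs in an unstressed syllable → [ə] by rule 1.

[ˈlezləhfə]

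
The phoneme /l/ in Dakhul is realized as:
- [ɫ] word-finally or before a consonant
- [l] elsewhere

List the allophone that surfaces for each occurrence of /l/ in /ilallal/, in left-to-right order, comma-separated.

Occurrence 1 (position 2): no conditioning environment matches → elsewhere allophone [l].
Occurrence 2 (position 4): word-finally or before a consonant → [ɫ].
Occurrence 3 (position 5): no conditioning environment matches → elsewhere allophone [l].
Occurrence 4 (position 7): word-finally or before a consonant → [ɫ].

[l], [ɫ], [l], [ɫ]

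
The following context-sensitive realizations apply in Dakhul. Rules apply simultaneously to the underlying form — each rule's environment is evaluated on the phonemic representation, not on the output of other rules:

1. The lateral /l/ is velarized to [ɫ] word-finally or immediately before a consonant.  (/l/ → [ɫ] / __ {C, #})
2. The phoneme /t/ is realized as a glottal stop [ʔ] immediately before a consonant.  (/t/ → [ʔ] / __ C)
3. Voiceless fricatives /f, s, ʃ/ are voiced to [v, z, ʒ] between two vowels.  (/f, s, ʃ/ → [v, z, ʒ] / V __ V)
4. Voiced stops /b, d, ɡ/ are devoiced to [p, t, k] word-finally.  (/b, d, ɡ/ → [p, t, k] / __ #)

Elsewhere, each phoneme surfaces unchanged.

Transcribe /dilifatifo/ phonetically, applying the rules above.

/d/ — word-initial; rule 4 does not apply here → [d].
/i/ stays [i].
/l/ — between /i/ and /i/; rule 1 does not apply here → [l].
/i/ — not in any rule's target class → [i].
Rule 3 applies to /f/ (between /i/ and /a/: between two vowels) → [v].
/a/ (between /f/ and /t/) is unaffected → [a].
/t/ (between /a/ and /i/) is in the target of rule 2 but the environment (immediately before a consonant) is not met → [t].
/i/ (between /t/ and /f/): no rule targets it → [i].
/f/ — between /i/ and /o/, between two vowels — surfaces as [v] (rule 3).
/o/ — not in any rule's target class → [o].

[dilivativo]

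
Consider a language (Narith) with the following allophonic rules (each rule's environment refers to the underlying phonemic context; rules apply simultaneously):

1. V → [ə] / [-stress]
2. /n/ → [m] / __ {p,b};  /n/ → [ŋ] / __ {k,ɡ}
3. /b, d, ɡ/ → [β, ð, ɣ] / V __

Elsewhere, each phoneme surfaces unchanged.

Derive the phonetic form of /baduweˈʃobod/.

/b/ (word-initial) is in the target of rule 3 but the environment (immediately after a vowel) is not met → [b].
/a/ — between /b/ and /d/, in an unstressed syllable — surfaces as [ə] (rule 1).
/d/ meets the environment for rule 3 (immediately after a vowel) → [ð].
Rule 1 applies to /u/ (between /d/ and /w/: in an unstressed syllable) → [ə].
/w/ (between /u/ and /e/) is unaffected → [w].
/e/ meets the environment for rule 1 (in an unstressed syllable) → [ə].
/ʃ/ — not in any rule's target class → [ʃ].
/o/ (between /ʃ/ and /b/): rule 1 targets it, but not in an unstressed syllable → unchanged [o].
/b/ meets the environment for rule 3 (immediately after a vowel) → [β].
/o/ — between /b/ and /d/, in an unstressed syllable — surfaces as [ə] (rule 1).
/d/ (word-final) occurs immediately after a vowel → [ð] by rule 3.

[bəðəwəˈʃoβəð]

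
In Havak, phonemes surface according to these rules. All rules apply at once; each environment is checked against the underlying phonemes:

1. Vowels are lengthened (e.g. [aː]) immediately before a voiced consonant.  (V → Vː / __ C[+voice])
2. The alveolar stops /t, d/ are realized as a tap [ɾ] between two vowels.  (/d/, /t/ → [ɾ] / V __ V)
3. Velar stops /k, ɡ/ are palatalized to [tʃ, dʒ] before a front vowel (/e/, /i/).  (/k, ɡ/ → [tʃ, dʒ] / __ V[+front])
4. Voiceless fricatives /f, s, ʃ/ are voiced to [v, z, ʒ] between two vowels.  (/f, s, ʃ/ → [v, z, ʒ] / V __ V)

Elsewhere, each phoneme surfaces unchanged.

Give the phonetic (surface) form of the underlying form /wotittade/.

/w/ (word-initial) is unaffected → [w].
/o/ — between /w/ and /t/; rule 1 does not apply here → [o].
/t/ meets the environment for rule 2 (between two vowels) → [ɾ].
/i/ — between /t/ and /t/; rule 1 does not apply here → [i].
/t/ (between /i/ and /t/): rule 2 targets it, but not between two vowels → unchanged [t].
/t/ — between /t/ and /a/; rule 2 does not apply here → [t].
/a/ meets the environment for rule 1 (before a voiced consonant) → [aː].
/d/ — between /a/ and /e/, between two vowels — surfaces as [ɾ] (rule 2).
/e/ — word-final; rule 1 does not apply here → [e].

[woɾittaːɾe]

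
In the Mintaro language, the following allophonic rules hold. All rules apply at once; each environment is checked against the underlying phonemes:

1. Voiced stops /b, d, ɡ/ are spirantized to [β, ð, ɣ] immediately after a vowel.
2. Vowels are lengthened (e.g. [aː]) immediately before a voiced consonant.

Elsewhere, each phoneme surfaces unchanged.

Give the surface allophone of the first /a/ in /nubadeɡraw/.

[aː]

/a/ meets the environment for rule 2 (before a voiced consonant) → [aː].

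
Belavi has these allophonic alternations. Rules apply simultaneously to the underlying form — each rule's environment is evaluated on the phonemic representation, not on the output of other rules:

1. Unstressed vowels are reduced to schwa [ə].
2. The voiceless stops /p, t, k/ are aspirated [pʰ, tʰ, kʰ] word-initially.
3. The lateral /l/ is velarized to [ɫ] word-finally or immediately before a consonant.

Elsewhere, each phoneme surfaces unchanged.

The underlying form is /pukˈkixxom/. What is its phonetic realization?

[pʰəkˈkixxəm]

/p/ (word-initial): word-initially, so rule 2 applies → [pʰ].
/u/ meets the environment for rule 1 (in an unstressed syllable) → [ə].
/k/ (between /u/ and /k/) fails the environment for rule 2, so it stays [k].
/k/ — between /k/ and /i/; rule 2 does not apply here → [k].
/i/ (between /k/ and /x/) is in the target of rule 1 but the environment (in an unstressed syllable) is not met → [i].
/x/ stays [x].
/x/ (between /x/ and /o/) is unaffected → [x].
/o/ — between /x/ and /m/, in an unstressed syllable — surfaces as [ə] (rule 1).
/m/ (word-final): no rule targets it → [m].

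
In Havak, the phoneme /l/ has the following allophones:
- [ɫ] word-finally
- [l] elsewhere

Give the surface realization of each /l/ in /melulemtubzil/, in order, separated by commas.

[l], [l], [ɫ]

Occurrence 1 (position 3): no conditioning environment matches → elsewhere allophone [l].
Occurrence 2 (position 5): no conditioning environment matches → elsewhere allophone [l].
Occurrence 3 (position 13): word-finally → [ɫ].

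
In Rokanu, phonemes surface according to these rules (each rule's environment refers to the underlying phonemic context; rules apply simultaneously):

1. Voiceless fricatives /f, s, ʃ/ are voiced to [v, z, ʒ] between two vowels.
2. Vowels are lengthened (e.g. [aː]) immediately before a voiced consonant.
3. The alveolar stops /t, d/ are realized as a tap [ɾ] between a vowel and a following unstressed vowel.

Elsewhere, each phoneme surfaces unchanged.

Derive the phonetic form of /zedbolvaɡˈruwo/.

/z/ — not in any rule's target class → [z].
/e/ (between /z/ and /d/) occurs before a voiced consonant → [eː] by rule 2.
/d/ (between /e/ and /b/) fails the environment for rule 3, so it stays [d].
/b/ (between /d/ and /o/): no rule targets it → [b].
/o/ (between /b/ and /l/): before a voiced consonant, so rule 2 applies → [oː].
/l/ (between /o/ and /v/) is unaffected → [l].
/v/ (between /l/ and /a/) is unaffected → [v].
/a/ (between /v/ and /ɡ/): before a voiced consonant, so rule 2 applies → [aː].
/ɡ/ (between /a/ and /r/) is unaffected → [ɡ].
/r/ stays [r].
/u/ (between /r/ and /w/) occurs before a voiced consonant → [uː] by rule 2.
/w/ — not in any rule's target class → [w].
/o/ (word-final) fails the environment for rule 2, so it stays [o].

[zeːdboːlvaːɡˈruːwo]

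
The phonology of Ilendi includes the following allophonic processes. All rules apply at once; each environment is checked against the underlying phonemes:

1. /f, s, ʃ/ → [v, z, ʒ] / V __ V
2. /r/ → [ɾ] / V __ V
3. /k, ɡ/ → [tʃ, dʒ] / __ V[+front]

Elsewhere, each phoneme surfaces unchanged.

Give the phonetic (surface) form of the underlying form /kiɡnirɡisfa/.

/k/ — word-initial, before a front vowel — surfaces as [tʃ] (rule 3).
/i/ (between /k/ and /ɡ/): no rule targets it → [i].
/ɡ/ — between /i/ and /n/; rule 3 does not apply here → [ɡ].
/n/ (between /ɡ/ and /i/): no rule targets it → [n].
/i/ stays [i].
/r/ (between /i/ and /ɡ/) fails the environment for rule 2, so it stays [r].
/ɡ/ (between /r/ and /i/): before a front vowel, so rule 3 applies → [dʒ].
/i/ (between /ɡ/ and /s/): no rule targets it → [i].
/s/ (between /i/ and /f/) is in the target of rule 1 but the environment (between two vowels) is not met → [s].
/f/ (between /s/ and /a/) is in the target of rule 1 but the environment (between two vowels) is not met → [f].
/a/ (word-final) is unaffected → [a].

[tʃiɡnirdʒisfa]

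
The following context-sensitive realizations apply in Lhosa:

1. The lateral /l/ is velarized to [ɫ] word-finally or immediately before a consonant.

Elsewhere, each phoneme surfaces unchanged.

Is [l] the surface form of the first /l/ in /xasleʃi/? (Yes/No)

/l/ — between /s/ and /e/; rule 1 does not apply here → [l].
The actual realization is [l], which matches [l].

Yes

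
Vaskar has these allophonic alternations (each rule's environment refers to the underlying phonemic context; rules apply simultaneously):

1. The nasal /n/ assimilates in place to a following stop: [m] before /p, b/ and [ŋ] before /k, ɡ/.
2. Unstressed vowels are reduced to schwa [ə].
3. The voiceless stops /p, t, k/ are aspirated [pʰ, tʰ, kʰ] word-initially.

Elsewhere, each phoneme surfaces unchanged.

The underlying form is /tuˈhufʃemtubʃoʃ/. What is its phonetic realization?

/t/ — word-initial, word-initially — surfaces as [tʰ] (rule 3).
/u/ meets the environment for rule 2 (in an unstressed syllable) → [ə].
/u/ (between /h/ and /f/) is in the target of rule 2 but the environment (in an unstressed syllable) is not met → [u].
/e/ (between /ʃ/ and /m/): in an unstressed syllable, so rule 2 applies → [ə].
/t/ (between /m/ and /u/): rule 3 targets it, but not word-initially → unchanged [t].
/u/ (between /t/ and /b/): in an unstressed syllable, so rule 2 applies → [ə].
/o/ — between /ʃ/ and /ʃ/, in an unstressed syllable — surfaces as [ə] (rule 2).

[tʰəˈhufʃəmtəbʃəʃ]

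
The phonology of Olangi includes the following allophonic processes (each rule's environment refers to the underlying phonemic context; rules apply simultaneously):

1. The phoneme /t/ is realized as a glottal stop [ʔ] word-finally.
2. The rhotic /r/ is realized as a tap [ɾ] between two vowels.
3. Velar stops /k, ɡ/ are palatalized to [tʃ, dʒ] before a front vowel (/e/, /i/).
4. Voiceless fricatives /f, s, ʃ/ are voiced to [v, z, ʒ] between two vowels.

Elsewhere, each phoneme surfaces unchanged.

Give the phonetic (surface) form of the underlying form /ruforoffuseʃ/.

[ruvoɾoffuzeʃ]

/r/ — word-initial; rule 2 does not apply here → [r].
/f/ (between /u/ and /o/): between two vowels, so rule 4 applies → [v].
/r/ meets the environment for rule 2 (between two vowels) → [ɾ].
/f/ (between /o/ and /f/) is in the target of rule 4 but the environment (between two vowels) is not met → [f].
/f/ (between /f/ and /u/) fails the environment for rule 4, so it stays [f].
/s/ (between /u/ and /e/): between two vowels, so rule 4 applies → [z].
/ʃ/ — word-final; rule 4 does not apply here → [ʃ].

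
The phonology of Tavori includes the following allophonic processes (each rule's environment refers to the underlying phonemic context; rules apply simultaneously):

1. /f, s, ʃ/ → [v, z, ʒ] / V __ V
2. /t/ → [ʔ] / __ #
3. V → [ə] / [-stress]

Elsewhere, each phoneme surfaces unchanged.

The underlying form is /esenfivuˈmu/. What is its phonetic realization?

[əzənfəvəˈmu]

Rule 3 applies to /e/ (word-initial: in an unstressed syllable) → [ə].
/s/ (between /e/ and /e/) occurs between two vowels → [z] by rule 1.
/e/ meets the environment for rule 3 (in an unstressed syllable) → [ə].
/n/ (between /e/ and /f/): no rule targets it → [n].
/f/ (between /n/ and /i/) is in the target of rule 1 but the environment (between two vowels) is not met → [f].
/i/ meets the environment for rule 3 (in an unstressed syllable) → [ə].
/v/ (between /i/ and /u/) is unaffected → [v].
/u/ meets the environment for rule 3 (in an unstressed syllable) → [ə].
/m/ (between /u/ and /u/): no rule targets it → [m].
/u/ — word-final; rule 3 does not apply here → [u].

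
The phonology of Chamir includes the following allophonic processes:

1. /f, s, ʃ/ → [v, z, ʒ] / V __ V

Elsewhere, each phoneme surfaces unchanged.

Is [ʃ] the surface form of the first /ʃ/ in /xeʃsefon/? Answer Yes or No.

Yes

/ʃ/ (between /e/ and /s/) is in the target of rule 1 but the environment (between two vowels) is not met → [ʃ].
The actual realization is [ʃ], which matches [ʃ].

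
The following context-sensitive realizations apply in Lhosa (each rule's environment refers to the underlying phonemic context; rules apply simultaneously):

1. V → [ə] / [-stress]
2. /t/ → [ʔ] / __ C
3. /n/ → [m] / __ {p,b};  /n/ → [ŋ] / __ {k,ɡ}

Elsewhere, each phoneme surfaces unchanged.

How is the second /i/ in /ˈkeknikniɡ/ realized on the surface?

[ə]

Rule 1 applies to /i/ (between /n/ and /ɡ/: in an unstressed syllable) → [ə].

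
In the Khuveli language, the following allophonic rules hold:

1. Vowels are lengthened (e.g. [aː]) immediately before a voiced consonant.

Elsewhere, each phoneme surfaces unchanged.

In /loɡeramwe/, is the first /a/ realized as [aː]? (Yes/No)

Yes

Rule 1 applies to /a/ (between /r/ and /m/: before a voiced consonant) → [aː].
The actual realization is [aː], which matches [aː].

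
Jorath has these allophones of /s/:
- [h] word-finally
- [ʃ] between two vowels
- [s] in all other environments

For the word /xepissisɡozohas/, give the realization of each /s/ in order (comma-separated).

Occurrence 1 (position 5): no conditioning environment matches → elsewhere allophone [s].
Occurrence 2 (position 6): no conditioning environment matches → elsewhere allophone [s].
Occurrence 3 (position 8): no conditioning environment matches → elsewhere allophone [s].
Occurrence 4 (position 15): word-finally → [h].

[s], [s], [s], [h]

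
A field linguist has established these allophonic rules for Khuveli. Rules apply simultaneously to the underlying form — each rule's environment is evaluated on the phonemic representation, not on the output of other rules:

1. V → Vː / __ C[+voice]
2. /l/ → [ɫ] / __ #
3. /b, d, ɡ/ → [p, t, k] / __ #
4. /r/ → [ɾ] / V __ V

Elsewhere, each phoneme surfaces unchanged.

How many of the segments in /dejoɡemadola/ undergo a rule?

Segments that undergo a rule: /e/ → [eː] (rule 1); /o/ → [oː] (rule 1); /e/ → [eː] (rule 1); /a/ → [aː] (rule 1); /o/ → [oː] (rule 1).
All other segments surface unchanged.

5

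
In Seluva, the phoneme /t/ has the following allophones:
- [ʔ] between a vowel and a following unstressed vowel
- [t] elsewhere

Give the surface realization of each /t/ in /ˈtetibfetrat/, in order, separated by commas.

[t], [ʔ], [t], [t]

Occurrence 1 (position 1): no conditioning environment matches → elsewhere allophone [t].
Occurrence 2 (position 3): between a vowel and a following unstressed vowel → [ʔ].
Occurrence 3 (position 8): no conditioning environment matches → elsewhere allophone [t].
Occurrence 4 (position 11): no conditioning environment matches → elsewhere allophone [t].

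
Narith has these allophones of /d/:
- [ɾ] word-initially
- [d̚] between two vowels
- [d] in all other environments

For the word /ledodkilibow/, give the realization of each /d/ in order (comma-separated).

[d̚], [d]

Occurrence 1 (position 3): between two vowels → [d̚].
Occurrence 2 (position 5): no conditioning environment matches → elsewhere allophone [d].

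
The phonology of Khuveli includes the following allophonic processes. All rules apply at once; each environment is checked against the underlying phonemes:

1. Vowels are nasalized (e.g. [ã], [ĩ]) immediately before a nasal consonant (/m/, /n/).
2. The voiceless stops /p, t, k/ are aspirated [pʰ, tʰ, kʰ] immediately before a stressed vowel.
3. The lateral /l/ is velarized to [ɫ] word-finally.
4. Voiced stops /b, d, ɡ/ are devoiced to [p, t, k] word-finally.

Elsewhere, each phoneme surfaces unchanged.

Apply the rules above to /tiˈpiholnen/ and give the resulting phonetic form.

/t/ — word-initial; rule 2 does not apply here → [t].
/i/ (between /t/ and /p/) fails the environment for rule 1, so it stays [i].
/p/ (between /i/ and /i/) occurs immediately before a stressed vowel → [pʰ] by rule 2.
/i/ (between /p/ and /h/) is in the target of rule 1 but the environment (before a nasal consonant) is not met → [i].
/o/ — between /h/ and /l/; rule 1 does not apply here → [o].
/l/ (between /o/ and /n/): rule 3 targets it, but not word-finally → unchanged [l].
/e/ meets the environment for rule 1 (before a nasal consonant) → [ẽ].

[tiˈpʰiholnẽn]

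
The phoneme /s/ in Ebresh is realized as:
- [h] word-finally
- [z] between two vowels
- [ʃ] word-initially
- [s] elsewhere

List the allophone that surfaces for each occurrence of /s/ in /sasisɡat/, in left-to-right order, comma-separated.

[ʃ], [z], [s]

Occurrence 1 (position 1): word-initially → [ʃ].
Occurrence 2 (position 3): between two vowels → [z].
Occurrence 3 (position 5): no conditioning environment matches → elsewhere allophone [s].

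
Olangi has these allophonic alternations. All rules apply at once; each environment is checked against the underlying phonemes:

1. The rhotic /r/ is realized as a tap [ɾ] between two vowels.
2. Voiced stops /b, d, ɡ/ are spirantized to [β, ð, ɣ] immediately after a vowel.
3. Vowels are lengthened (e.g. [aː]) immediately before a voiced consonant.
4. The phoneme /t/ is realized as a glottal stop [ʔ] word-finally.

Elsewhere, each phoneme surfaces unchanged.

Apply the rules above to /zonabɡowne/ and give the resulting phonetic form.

[zoːnaːβɡoːwne]

/z/ (word-initial) is unaffected → [z].
Rule 3 applies to /o/ (between /z/ and /n/: before a voiced consonant) → [oː].
/n/ — not in any rule's target class → [n].
/a/ (between /n/ and /b/) occurs before a voiced consonant → [aː] by rule 3.
/b/ (between /a/ and /ɡ/) occurs immediately after a vowel → [β] by rule 2.
/ɡ/ (between /b/ and /o/): rule 2 targets it, but not immediately after a vowel → unchanged [ɡ].
Rule 3 applies to /o/ (between /ɡ/ and /w/: before a voiced consonant) → [oː].
/w/ stays [w].
/n/ (between /w/ and /e/) is unaffected → [n].
/e/ — word-final; rule 3 does not apply here → [e].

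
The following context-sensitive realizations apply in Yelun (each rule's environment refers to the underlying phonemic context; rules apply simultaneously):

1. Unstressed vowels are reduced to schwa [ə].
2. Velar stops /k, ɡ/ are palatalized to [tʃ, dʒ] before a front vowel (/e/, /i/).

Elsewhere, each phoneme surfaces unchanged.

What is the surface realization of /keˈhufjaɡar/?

[tʃəˈhufjəɡər]

/k/ (word-initial) occurs before a front vowel → [tʃ] by rule 2.
/e/ (between /k/ and /h/) occurs in an unstressed syllable → [ə] by rule 1.
/h/ stays [h].
/u/ (between /h/ and /f/) is in the target of rule 1 but the environment (in an unstressed syllable) is not met → [u].
/f/ (between /u/ and /j/) is unaffected → [f].
/j/ stays [j].
/a/ — between /j/ and /ɡ/, in an unstressed syllable — surfaces as [ə] (rule 1).
/ɡ/ (between /a/ and /a/): rule 2 targets it, but not before a front vowel → unchanged [ɡ].
/a/ (between /ɡ/ and /r/): in an unstressed syllable, so rule 1 applies → [ə].
/r/ (word-final): no rule targets it → [r].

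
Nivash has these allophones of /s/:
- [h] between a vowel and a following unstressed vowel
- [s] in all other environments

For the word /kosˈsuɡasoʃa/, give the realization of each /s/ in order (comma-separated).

[s], [s], [h]

Occurrence 1 (position 3): no conditioning environment matches → elsewhere allophone [s].
Occurrence 2 (position 4): no conditioning environment matches → elsewhere allophone [s].
Occurrence 3 (position 8): between a vowel and a following unstressed vowel → [h].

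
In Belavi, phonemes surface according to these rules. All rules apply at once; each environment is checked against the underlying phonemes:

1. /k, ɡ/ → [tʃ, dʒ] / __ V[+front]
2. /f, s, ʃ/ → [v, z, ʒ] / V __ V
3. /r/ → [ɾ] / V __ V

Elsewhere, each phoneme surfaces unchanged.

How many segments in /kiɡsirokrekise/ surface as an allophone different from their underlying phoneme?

Segments that undergo a rule: /k/ → [tʃ] (rule 1); /r/ → [ɾ] (rule 3); /k/ → [tʃ] (rule 1); /s/ → [z] (rule 2).
All other segments surface unchanged.

4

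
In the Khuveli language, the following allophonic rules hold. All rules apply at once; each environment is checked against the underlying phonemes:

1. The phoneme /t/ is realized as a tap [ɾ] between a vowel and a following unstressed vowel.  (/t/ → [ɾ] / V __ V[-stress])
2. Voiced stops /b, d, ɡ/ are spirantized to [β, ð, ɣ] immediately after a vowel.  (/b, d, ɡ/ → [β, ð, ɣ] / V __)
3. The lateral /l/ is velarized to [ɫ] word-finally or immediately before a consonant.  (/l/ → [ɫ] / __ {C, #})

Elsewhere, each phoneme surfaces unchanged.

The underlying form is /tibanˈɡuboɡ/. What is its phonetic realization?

[tiβanˈɡuβoɣ]

/t/ — word-initial; rule 1 does not apply here → [t].
/b/ meets the environment for rule 2 (immediately after a vowel) → [β].
/ɡ/ (between /n/ and /u/): rule 2 targets it, but not immediately after a vowel → unchanged [ɡ].
/b/ — between /u/ and /o/, immediately after a vowel — surfaces as [β] (rule 2).
/ɡ/ — word-final, immediately after a vowel — surfaces as [ɣ] (rule 2).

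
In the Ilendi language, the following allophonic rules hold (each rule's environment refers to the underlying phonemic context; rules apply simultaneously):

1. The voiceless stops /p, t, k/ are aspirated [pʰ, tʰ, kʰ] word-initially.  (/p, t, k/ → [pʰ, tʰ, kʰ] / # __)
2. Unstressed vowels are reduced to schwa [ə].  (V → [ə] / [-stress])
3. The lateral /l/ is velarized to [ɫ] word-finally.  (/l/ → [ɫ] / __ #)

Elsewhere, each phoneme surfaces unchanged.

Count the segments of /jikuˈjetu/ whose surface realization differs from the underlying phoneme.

Segments that undergo a rule: /i/ → [ə] (rule 2); /u/ → [ə] (rule 2); /u/ → [ə] (rule 2).
All other segments surface unchanged.

3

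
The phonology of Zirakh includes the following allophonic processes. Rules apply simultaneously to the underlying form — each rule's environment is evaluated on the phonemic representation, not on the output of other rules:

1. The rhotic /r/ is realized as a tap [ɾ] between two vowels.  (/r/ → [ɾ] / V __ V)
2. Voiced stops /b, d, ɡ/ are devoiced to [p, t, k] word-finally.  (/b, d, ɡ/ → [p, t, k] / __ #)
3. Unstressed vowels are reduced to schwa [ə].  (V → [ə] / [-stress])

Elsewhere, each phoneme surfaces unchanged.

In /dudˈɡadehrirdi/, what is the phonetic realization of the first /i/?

[ə]

/i/ meets the environment for rule 3 (in an unstressed syllable) → [ə].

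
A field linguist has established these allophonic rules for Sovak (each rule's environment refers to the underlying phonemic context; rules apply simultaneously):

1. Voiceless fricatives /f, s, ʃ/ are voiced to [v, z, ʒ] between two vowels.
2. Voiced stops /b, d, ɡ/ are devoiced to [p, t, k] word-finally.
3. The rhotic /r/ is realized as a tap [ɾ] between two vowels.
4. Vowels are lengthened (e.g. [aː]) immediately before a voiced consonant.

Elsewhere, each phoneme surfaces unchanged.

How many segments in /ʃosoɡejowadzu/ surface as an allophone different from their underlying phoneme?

5

Segments that undergo a rule: /s/ → [z] (rule 1); /o/ → [oː] (rule 4); /e/ → [eː] (rule 4); /o/ → [oː] (rule 4); /a/ → [aː] (rule 4).
All other segments surface unchanged.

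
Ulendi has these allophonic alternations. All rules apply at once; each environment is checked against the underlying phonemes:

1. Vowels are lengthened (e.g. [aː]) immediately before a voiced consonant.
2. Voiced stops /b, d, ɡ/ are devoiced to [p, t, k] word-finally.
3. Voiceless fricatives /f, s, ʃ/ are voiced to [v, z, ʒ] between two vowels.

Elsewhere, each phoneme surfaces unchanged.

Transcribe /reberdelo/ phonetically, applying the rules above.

/r/ (word-initial) is unaffected → [r].
/e/ meets the environment for rule 1 (before a voiced consonant) → [eː].
/b/ (between /e/ and /e/) is in the target of rule 2 but the environment (word-finally) is not met → [b].
/e/ (between /b/ and /r/): before a voiced consonant, so rule 1 applies → [eː].
/r/ (between /e/ and /d/) is unaffected → [r].
/d/ — between /r/ and /e/; rule 2 does not apply here → [d].
Rule 1 applies to /e/ (between /d/ and /l/: before a voiced consonant) → [eː].
/l/ (between /e/ and /o/) is unaffected → [l].
/o/ — word-final; rule 1 does not apply here → [o].

[reːbeːrdeːlo]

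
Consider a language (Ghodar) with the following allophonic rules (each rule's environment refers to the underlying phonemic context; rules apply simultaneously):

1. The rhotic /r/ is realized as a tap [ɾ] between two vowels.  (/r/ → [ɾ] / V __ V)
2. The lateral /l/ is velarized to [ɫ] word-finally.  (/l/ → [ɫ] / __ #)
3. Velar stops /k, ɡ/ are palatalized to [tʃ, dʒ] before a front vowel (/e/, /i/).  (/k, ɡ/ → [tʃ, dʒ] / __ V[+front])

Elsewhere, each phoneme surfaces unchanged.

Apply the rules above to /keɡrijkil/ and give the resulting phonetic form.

Rule 3 applies to /k/ (word-initial: before a front vowel) → [tʃ].
/ɡ/ — between /e/ and /r/; rule 3 does not apply here → [ɡ].
/r/ (between /ɡ/ and /i/) fails the environment for rule 1, so it stays [r].
/k/ — between /j/ and /i/, before a front vowel — surfaces as [tʃ] (rule 3).
/l/ (word-final): word-finally, so rule 2 applies → [ɫ].

[tʃeɡrijtʃiɫ]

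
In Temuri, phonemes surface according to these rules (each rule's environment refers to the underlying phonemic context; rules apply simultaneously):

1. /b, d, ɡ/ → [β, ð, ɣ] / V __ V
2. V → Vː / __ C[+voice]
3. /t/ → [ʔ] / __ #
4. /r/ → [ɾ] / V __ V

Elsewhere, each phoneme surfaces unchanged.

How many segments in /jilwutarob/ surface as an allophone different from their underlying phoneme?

Segments that undergo a rule: /i/ → [iː] (rule 2); /a/ → [aː] (rule 2); /r/ → [ɾ] (rule 4); /o/ → [oː] (rule 2).
All other segments surface unchanged.

4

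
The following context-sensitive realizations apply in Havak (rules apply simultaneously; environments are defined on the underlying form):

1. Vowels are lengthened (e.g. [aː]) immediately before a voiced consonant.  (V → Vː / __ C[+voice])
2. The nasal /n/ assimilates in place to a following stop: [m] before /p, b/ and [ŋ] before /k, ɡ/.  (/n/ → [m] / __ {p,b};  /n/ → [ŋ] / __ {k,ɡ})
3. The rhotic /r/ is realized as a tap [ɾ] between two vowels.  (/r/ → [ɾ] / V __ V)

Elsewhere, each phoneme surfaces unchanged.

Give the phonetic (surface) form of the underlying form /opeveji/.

[opeːveːji]

/o/ (word-initial): rule 1 targets it, but not before a voiced consonant → unchanged [o].
/p/ (between /o/ and /e/) is unaffected → [p].
Rule 1 applies to /e/ (between /p/ and /v/: before a voiced consonant) → [eː].
/v/ (between /e/ and /e/) is unaffected → [v].
/e/ (between /v/ and /j/) occurs before a voiced consonant → [eː] by rule 1.
/j/ (between /e/ and /i/): no rule targets it → [j].
/i/ — word-final; rule 1 does not apply here → [i].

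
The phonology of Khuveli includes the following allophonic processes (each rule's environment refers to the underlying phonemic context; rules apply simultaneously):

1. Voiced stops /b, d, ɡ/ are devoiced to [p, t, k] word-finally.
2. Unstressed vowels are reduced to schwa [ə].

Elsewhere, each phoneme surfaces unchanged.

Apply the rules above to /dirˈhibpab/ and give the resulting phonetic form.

/d/ (word-initial): rule 1 targets it, but not word-finally → unchanged [d].
/i/ (between /d/ and /r/): in an unstressed syllable, so rule 2 applies → [ə].
/r/ (between /i/ and /h/): no rule targets it → [r].
/h/ — not in any rule's target class → [h].
/i/ (between /h/ and /b/) fails the environment for rule 2, so it stays [i].
/b/ (between /i/ and /p/) fails the environment for rule 1, so it stays [b].
/p/ stays [p].
/a/ meets the environment for rule 2 (in an unstressed syllable) → [ə].
/b/ (word-final) occurs word-finally → [p] by rule 1.

[dərˈhibpəp]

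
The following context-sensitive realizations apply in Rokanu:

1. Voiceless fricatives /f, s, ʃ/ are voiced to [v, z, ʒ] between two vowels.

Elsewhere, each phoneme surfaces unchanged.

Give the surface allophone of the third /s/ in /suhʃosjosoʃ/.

/s/ meets the environment for rule 1 (between two vowels) → [z].

[z]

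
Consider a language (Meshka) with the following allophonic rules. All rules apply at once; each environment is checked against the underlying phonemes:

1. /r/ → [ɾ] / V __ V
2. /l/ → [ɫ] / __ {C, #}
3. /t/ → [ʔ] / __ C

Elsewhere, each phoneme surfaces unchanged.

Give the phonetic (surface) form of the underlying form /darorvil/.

[daɾorviɫ]

/d/ stays [d].
/a/ (between /d/ and /r/): no rule targets it → [a].
/r/ — between /a/ and /o/, between two vowels — surfaces as [ɾ] (rule 1).
/o/ (between /r/ and /r/) is unaffected → [o].
/r/ (between /o/ and /v/): rule 1 targets it, but not between two vowels → unchanged [r].
/v/ — not in any rule's target class → [v].
/i/ (between /v/ and /l/) is unaffected → [i].
/l/ (word-final) occurs word-finally or immediately before a consonant → [ɫ] by rule 2.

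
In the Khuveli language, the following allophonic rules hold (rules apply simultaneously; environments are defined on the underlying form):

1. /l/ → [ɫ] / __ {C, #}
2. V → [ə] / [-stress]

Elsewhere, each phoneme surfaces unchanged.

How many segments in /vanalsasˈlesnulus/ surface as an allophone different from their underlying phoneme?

Segments that undergo a rule: /a/ → [ə] (rule 2); /a/ → [ə] (rule 2); /l/ → [ɫ] (rule 1); /a/ → [ə] (rule 2); /u/ → [ə] (rule 2); /u/ → [ə] (rule 2).
All other segments surface unchanged.

6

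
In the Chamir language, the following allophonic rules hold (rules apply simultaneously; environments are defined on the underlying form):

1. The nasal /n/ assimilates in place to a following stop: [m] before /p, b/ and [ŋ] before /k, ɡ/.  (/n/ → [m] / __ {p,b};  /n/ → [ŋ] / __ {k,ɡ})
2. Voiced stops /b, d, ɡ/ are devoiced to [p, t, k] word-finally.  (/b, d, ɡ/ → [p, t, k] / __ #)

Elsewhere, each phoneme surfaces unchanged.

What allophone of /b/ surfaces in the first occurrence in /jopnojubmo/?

/b/ (between /u/ and /m/) fails the environment for rule 2, so it stays [b].

[b]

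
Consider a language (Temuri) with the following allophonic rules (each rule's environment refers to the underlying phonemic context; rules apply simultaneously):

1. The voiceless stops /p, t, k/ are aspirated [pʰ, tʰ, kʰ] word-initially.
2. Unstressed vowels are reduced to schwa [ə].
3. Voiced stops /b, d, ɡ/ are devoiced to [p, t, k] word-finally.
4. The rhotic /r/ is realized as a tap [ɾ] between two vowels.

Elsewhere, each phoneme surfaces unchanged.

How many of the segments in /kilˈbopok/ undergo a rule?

Segments that undergo a rule: /k/ → [kʰ] (rule 1); /i/ → [ə] (rule 2); /o/ → [ə] (rule 2).
All other segments surface unchanged.

3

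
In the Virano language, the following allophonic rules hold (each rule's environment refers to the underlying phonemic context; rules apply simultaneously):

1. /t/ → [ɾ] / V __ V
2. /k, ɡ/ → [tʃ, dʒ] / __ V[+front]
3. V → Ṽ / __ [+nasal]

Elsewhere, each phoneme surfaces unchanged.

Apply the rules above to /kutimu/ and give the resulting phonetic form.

[kuɾĩmu]

/k/ (word-initial) is in the target of rule 2 but the environment (before a front vowel) is not met → [k].
/u/ (between /k/ and /t/) is in the target of rule 3 but the environment (before a nasal consonant) is not met → [u].
/t/ — between /u/ and /i/, between two vowels — surfaces as [ɾ] (rule 1).
/i/ — between /t/ and /m/, before a nasal consonant — surfaces as [ĩ] (rule 3).
/m/ (between /i/ and /u/): no rule targets it → [m].
/u/ — word-final; rule 3 does not apply here → [u].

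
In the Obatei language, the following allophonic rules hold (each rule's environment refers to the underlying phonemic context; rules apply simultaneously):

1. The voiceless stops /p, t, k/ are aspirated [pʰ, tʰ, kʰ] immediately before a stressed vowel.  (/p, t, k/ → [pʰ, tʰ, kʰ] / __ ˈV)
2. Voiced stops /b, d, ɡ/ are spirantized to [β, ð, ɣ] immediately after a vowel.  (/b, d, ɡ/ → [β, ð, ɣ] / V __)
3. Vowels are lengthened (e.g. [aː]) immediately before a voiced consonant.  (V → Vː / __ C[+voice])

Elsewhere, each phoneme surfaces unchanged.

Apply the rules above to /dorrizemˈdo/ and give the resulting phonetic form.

[doːrriːzeːmˈdo]

/d/ (word-initial) is in the target of rule 2 but the environment (immediately after a vowel) is not met → [d].
Rule 3 applies to /o/ (between /d/ and /r/: before a voiced consonant) → [oː].
/r/ (between /o/ and /r/) is unaffected → [r].
/r/ (between /r/ and /i/) is unaffected → [r].
/i/ (between /r/ and /z/) occurs before a voiced consonant → [iː] by rule 3.
/z/ (between /i/ and /e/) is unaffected → [z].
/e/ (between /z/ and /m/): before a voiced consonant, so rule 3 applies → [eː].
/m/ (between /e/ and /d/) is unaffected → [m].
/d/ (between /m/ and /o/): rule 2 targets it, but not immediately after a vowel → unchanged [d].
/o/ (word-final): rule 3 targets it, but not before a voiced consonant → unchanged [o].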